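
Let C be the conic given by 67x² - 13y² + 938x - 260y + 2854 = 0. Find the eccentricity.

e = 4√335/67

Rearranging, 67(x² + 14x) -13(y² + 20y) = -2854.
Complete the square: 67(x + 7)² -13(y + 10)² = -2854 + 3283 - 1300 = -871
Divide by -871: (y + 10)²/67 - (x + 7)²/13 = 1
Hyperbola, center (-7, -10), transverse axis vertical; a² = 67, b² = 13.
c² = a² + b² = 80, so c = 4√5.
e = c/a = 4√5/√67 = 4√335/67.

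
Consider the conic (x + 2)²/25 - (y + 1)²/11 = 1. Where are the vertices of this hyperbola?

(-7, -1) and (3, -1)

Center (-2, -1). The positive term is the x-term, so the transverse axis is horizontal; a² = 25, b² = 11.
a = 5. Vertices at (h ± a, k).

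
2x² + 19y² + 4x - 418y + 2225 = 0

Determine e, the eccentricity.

e = √323/19

Rearranging, 2(x² + 2x) + 19(y² - 22y) = -2225.
Complete the square in x and y: 2(x + 1)² + 19(y - 11)² = -2225 + 2 + 2299 = 76
Divide through by 76 to get (x + 1)²/38 + (y - 11)²/4 = 1.
Ellipse, center (-1, 11), major axis horizontal; a² = 38, b² = 4.
c² = a² - b² = 34, so c = √34.
e = c/a = √34/√38 = √323/19.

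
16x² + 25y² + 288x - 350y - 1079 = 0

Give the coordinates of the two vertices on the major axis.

(-24, 7) and (6, 7)

16(x² + 18x) + 25(y² - 14y) = 1079
Completing the square gives 16(x + 9)² + 25(y - 7)² = 1079 + 1296 + 1225 = 3600.
Divide through by 3600 to get (x + 9)²/225 + (y - 7)²/144 = 1.
Ellipse, center (-9, 7), major axis horizontal; a² = 225, b² = 144.
a = 15. Vertices at (h ± a, k).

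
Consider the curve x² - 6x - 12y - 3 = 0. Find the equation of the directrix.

y = -4

Only x is squared. Complete the square in x: (x - 3)² = 12(y + 1).
Vertex (3, -1); 4p = 12 so p = 3. Opens up.
Directrix is the horizontal line y = k − p = -1 − (3) = -4.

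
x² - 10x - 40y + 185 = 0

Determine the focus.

Only x is squared. Complete the square in x: (x - 5)² = 40(y - 4).
Vertex (5, 4); 4p = 40 so p = 10. Opens up.
Focus is p units from the vertex along the axis: (h, k + p).

(5, 14)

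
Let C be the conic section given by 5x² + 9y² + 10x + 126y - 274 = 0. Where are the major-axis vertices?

(-13, -7) and (11, -7)

5(x² + 2x) + 9(y² + 14y) = 274
Complete the square: 5(x + 1)² + 9(y + 7)² = 274 + 5 + 441 = 720
Dividing both sides by 720: (x + 1)²/144 + (y + 7)²/80 = 1
Ellipse, center (-1, -7), major axis horizontal; a² = 144, b² = 80.
a = 12. Vertices at (h ± a, k).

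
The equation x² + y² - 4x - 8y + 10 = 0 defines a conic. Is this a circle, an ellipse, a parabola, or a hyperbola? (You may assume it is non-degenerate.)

No xy term. Coefficients of x² and y² are A = 1, C = 1.
A = C (same sign) ⇒ circle.

circle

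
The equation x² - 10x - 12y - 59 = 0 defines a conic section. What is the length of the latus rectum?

Only x is squared. Complete the square in x: (x - 5)² = 12(y + 7).
Vertex (5, -7); 4p = 12 so p = 3. Opens up.
Latus rectum length = |4p| = 12.

12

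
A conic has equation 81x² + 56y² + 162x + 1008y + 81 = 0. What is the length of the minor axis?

Rearranging, 81(x² + 2x) + 56(y² + 18y) = -81.
Complete the square: 81(x + 1)² + 56(y + 9)² = -81 + 81 + 4536 = 4536
Dividing both sides by 4536: (x + 1)²/56 + (y + 9)²/81 = 1
Ellipse, center (-1, -9), major axis vertical; a² = 81, b² = 56.
b² = 56 so b = 2√14; the minor axis has length 2b = 4√14.

4√14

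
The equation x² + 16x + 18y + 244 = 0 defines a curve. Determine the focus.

(-8, -29/2)

Only x is squared. Complete the square in x: (x + 8)² = -18(y + 10).
Vertex (-8, -10); 4p = -18 so p = -9/2. Opens down.
Focus is p units from the vertex along the axis: (h, k + p).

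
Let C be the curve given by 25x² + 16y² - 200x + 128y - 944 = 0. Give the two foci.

25(x² - 8x) + 16(y² + 8y) = 944
Complete the square: 25(x - 4)² + 16(y + 4)² = 944 + 400 + 256 = 1600
Divide through by 1600 to get (x - 4)²/64 + (y + 4)²/100 = 1.
Ellipse, center (4, -4), major axis vertical; a² = 100, b² = 64.
c² = a² - b² = 100 - 64 = 36, so c = 6.
Foci lie on the vertical axis through the center: (h, k ± c).

(4, -10) and (4, 2)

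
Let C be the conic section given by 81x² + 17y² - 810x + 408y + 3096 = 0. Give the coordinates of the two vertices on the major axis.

(5, -21) and (5, -3)

Group the x- and y-terms: 81(x² - 10x) + 17(y² + 24y) = -3096
Completing the square gives 81(x - 5)² + 17(y + 12)² = -3096 + 2025 + 2448 = 1377.
Dividing both sides by 1377: (x - 5)²/17 + (y + 12)²/81 = 1
Ellipse, center (5, -12), major axis vertical; a² = 81, b² = 17.
a = 9. Vertices at (h, k ± a).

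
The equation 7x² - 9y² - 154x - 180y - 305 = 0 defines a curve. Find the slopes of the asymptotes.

7(x² - 22x) -9(y² + 20y) = 305
Complete the square: 7(x - 11)² -9(y + 10)² = 305 + 847 - 900 = 252
Dividing both sides by 252: (x - 11)²/36 - (y + 10)²/28 = 1
Hyperbola, center (11, -10), transverse axis horizontal; a² = 36, b² = 28.
For a horizontal hyperbola the asymptotes have slope ±b/a.
Here that is ±2√7/6 = ±√7/3.

√7/3 and -√7/3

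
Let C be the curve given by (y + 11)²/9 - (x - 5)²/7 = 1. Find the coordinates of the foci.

(5, -15) and (5, -7)

Center (5, -11). The positive term is the y-term, so the transverse axis is vertical; a² = 9, b² = 7.
c² = a² + b² = 9 + 7 = 16, so c = 4.
Foci lie on the vertical axis through the center: (h, k ± c).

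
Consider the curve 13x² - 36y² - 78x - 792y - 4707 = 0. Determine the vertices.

(-3, -11) and (9, -11)

Group the x- and y-terms: 13(x² - 6x) -36(y² + 22y) = 4707
Complete the square in x and y: 13(x - 3)² -36(y + 11)² = 4707 + 117 - 4356 = 468
Dividing both sides by 468: (x - 3)²/36 - (y + 11)²/13 = 1
Hyperbola, center (3, -11), transverse axis horizontal; a² = 36, b² = 13.
a = 6. Vertices at (h ± a, k).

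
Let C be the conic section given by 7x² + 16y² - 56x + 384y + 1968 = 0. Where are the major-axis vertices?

Collect terms: 7(x² - 8x) + 16(y² + 24y) = -1968
Completing the square gives 7(x - 4)² + 16(y + 12)² = -1968 + 112 + 2304 = 448.
Divide through by 448 to get (x - 4)²/64 + (y + 12)²/28 = 1.
Ellipse, center (4, -12), major axis horizontal; a² = 64, b² = 28.
a = 8. Vertices at (h ± a, k).

(-4, -12) and (12, -12)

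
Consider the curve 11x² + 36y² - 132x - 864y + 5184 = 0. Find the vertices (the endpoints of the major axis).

Collect terms: 11(x² - 12x) + 36(y² - 24y) = -5184
11(x - 6)² + 36(y - 12)² = -5184 + 396 + 5184 = 396
Dividing both sides by 396: (x - 6)²/36 + (y - 12)²/11 = 1
Ellipse, center (6, 12), major axis horizontal; a² = 36, b² = 11.
a = 6. Vertices at (h ± a, k).

(0, 12) and (12, 12)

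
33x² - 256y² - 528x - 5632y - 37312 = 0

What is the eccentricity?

Collect terms: 33(x² - 16x) -256(y² + 22y) = 37312
Complete the square: 33(x - 8)² -256(y + 11)² = 37312 + 2112 - 30976 = 8448
Dividing both sides by 8448: (x - 8)²/256 - (y + 11)²/33 = 1
Hyperbola, center (8, -11), transverse axis horizontal; a² = 256, b² = 33.
c² = a² + b² = 289, so c = 17.
e = c/a = 17/16.

e = 17/16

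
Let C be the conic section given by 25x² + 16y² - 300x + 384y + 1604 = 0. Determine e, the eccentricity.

Rearranging, 25(x² - 12x) + 16(y² + 24y) = -1604.
25(x - 6)² + 16(y + 12)² = -1604 + 900 + 2304 = 1600
Divide by 1600: (x - 6)²/64 + (y + 12)²/100 = 1
Ellipse, center (6, -12), major axis vertical; a² = 100, b² = 64.
c² = a² - b² = 36, so c = 6.
e = c/a = 6/10 = 3/5.

e = 3/5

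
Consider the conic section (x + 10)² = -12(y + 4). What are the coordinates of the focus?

Vertex (-10, -4); 4p = -12 so p = -3. Opens down.
Focus is p units from the vertex along the axis: (h, k + p).

(-10, -7)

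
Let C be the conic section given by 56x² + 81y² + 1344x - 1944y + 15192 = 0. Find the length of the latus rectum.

112/9

Group the x- and y-terms: 56(x² + 24x) + 81(y² - 24y) = -15192
Complete the square: 56(x + 12)² + 81(y - 12)² = -15192 + 8064 + 11664 = 4536
Divide by 4536: (x + 12)²/81 + (y - 12)²/56 = 1
Ellipse, center (-12, 12), major axis horizontal; a² = 81, b² = 56.
Latus rectum length = 2b²/a = 2·56/9 = 112/9.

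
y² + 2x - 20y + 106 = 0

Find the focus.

(-7/2, 10)

Only y is squared. Complete the square in y: (y - 10)² = -2(x + 3).
Vertex (-3, 10); 4p = -2 so p = -1/2. Opens left.
Focus is p units from the vertex along the axis: (h + p, k).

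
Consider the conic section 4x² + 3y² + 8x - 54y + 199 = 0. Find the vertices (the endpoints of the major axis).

(-1, 5) and (-1, 13)

Group the x- and y-terms: 4(x² + 2x) + 3(y² - 18y) = -199
Completing the square gives 4(x + 1)² + 3(y - 9)² = -199 + 4 + 243 = 48.
Divide by 48: (x + 1)²/12 + (y - 9)²/16 = 1
Ellipse, center (-1, 9), major axis vertical; a² = 16, b² = 12.
a = 4. Vertices at (h, k ± a).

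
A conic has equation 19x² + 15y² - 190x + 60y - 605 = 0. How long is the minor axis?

19(x² - 10x) + 15(y² + 4y) = 605
Complete the square: 19(x - 5)² + 15(y + 2)² = 605 + 475 + 60 = 1140
Dividing both sides by 1140: (x - 5)²/60 + (y + 2)²/76 = 1
Ellipse, center (5, -2), major axis vertical; a² = 76, b² = 60.
b² = 60 so b = 2√15; the minor axis has length 2b = 4√15.

4√15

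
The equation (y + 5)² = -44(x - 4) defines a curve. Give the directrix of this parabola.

Vertex (4, -5); 4p = -44 so p = -11. Opens left.
Directrix is the vertical line x = h − p = 4 − (-11) = 15.

x = 15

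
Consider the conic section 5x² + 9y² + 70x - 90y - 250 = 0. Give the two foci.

5(x² + 14x) + 9(y² - 10y) = 250
Complete the square: 5(x + 7)² + 9(y - 5)² = 250 + 245 + 225 = 720
Divide by 720: (x + 7)²/144 + (y - 5)²/80 = 1
Ellipse, center (-7, 5), major axis horizontal; a² = 144, b² = 80.
c² = a² - b² = 144 - 80 = 64, so c = 8.
Foci lie on the horizontal axis through the center: (h ± c, k).

(-15, 5) and (1, 5)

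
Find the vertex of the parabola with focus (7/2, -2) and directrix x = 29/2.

The vertex is the midpoint between the focus and the directrix along the axis of symmetry.
Axis is horizontal (directrix is vertical). Vertex x-coordinate = (7/2 + 29/2)/2 = 9; y-coordinate = -2.

(9, -2)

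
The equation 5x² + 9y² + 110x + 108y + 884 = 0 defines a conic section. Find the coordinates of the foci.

(-13, -6) and (-9, -6)

5(x² + 22x) + 9(y² + 12y) = -884
Complete the square: 5(x + 11)² + 9(y + 6)² = -884 + 605 + 324 = 45
Divide through by 45 to get (x + 11)²/9 + (y + 6)²/5 = 1.
Ellipse, center (-11, -6), major axis horizontal; a² = 9, b² = 5.
c² = a² - b² = 9 - 5 = 4, so c = 2.
Foci lie on the horizontal axis through the center: (h ± c, k).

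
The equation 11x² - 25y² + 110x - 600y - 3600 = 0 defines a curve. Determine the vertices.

11(x² + 10x) -25(y² + 24y) = 3600
Completing the square gives 11(x + 5)² -25(y + 12)² = 3600 + 275 - 3600 = 275.
Divide by 275: (x + 5)²/25 - (y + 12)²/11 = 1
Hyperbola, center (-5, -12), transverse axis horizontal; a² = 25, b² = 11.
a = 5. Vertices at (h ± a, k).

(-10, -12) and (0, -12)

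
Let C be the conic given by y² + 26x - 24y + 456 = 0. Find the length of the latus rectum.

Only y is squared. Complete the square in y: (y - 12)² = -26(x + 12).
Vertex (-12, 12); 4p = -26 so p = -13/2. Opens left.
Latus rectum length = |4p| = 26.

26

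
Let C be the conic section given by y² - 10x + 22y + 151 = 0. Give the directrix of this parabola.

x = 1/2

Only y is squared. Complete the square in y: (y + 11)² = 10(x - 3).
Vertex (3, -11); 4p = 10 so p = 5/2. Opens right.
Directrix is the vertical line x = h − p = 3 − (5/2) = 1/2.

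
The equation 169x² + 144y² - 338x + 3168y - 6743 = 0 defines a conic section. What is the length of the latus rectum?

288/13

169(x² - 2x) + 144(y² + 22y) = 6743
Complete the square in x and y: 169(x - 1)² + 144(y + 11)² = 6743 + 169 + 17424 = 24336
Divide through by 24336 to get (x - 1)²/144 + (y + 11)²/169 = 1.
Ellipse, center (1, -11), major axis vertical; a² = 169, b² = 144.
Latus rectum length = 2b²/a = 2·144/13 = 288/13.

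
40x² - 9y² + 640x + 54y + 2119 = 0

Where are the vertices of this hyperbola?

Group: 40(x² + 16x) -9(y² - 6y) = -2119
Complete the square: 40(x + 8)² -9(y - 3)² = -2119 + 2560 - 81 = 360
Divide through by 360 to get (x + 8)²/9 - (y - 3)²/40 = 1.
Hyperbola, center (-8, 3), transverse axis horizontal; a² = 9, b² = 40.
a = 3. Vertices at (h ± a, k).

(-11, 3) and (-5, 3)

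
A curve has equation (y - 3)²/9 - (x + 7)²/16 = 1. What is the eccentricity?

e = 5/3

Center (-7, 3). The positive term is the y-term, so the transverse axis is vertical; a² = 9, b² = 16.
c² = a² + b² = 25, so c = 5.
e = c/a = 5/3.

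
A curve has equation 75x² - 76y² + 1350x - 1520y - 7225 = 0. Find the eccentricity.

e = √2869/38

Group: 75(x² + 18x) -76(y² + 20y) = 7225
Complete the square in x and y: 75(x + 9)² -76(y + 10)² = 7225 + 6075 - 7600 = 5700
Divide by 5700: (x + 9)²/76 - (y + 10)²/75 = 1
Hyperbola, center (-9, -10), transverse axis horizontal; a² = 76, b² = 75.
c² = a² + b² = 151, so c = √151.
e = c/a = √151/2√19 = √2869/38.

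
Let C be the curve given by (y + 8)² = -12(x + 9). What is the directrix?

Vertex (-9, -8); 4p = -12 so p = -3. Opens left.
Directrix is the vertical line x = h − p = -9 − (-3) = -6.

x = -6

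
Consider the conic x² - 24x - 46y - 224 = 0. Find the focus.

Only x is squared. Complete the square in x: (x - 12)² = 46(y + 8).
Vertex (12, -8); 4p = 46 so p = 23/2. Opens up.
Focus is p units from the vertex along the axis: (h, k + p).

(12, 7/2)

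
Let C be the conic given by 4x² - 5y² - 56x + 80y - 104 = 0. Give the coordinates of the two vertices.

(7, 6) and (7, 10)

Collect terms: 4(x² - 14x) -5(y² - 16y) = 104
Completing the square gives 4(x - 7)² -5(y - 8)² = 104 + 196 - 320 = -20.
Dividing both sides by -20: (y - 8)²/4 - (x - 7)²/5 = 1
Hyperbola, center (7, 8), transverse axis vertical; a² = 4, b² = 5.
a = 2. Vertices at (h, k ± a).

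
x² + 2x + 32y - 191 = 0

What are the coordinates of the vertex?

Only x is squared. Complete the square in x: (x + 1)² = -32(y - 6).
Vertex (-1, 6); 4p = -32 so p = -8. Opens down.

(-1, 6)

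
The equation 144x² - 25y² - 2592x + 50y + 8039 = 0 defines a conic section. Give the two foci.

(-4, 1) and (22, 1)

Collect terms: 144(x² - 18x) -25(y² - 2y) = -8039
Complete the square in x and y: 144(x - 9)² -25(y - 1)² = -8039 + 11664 - 25 = 3600
Dividing both sides by 3600: (x - 9)²/25 - (y - 1)²/144 = 1
Hyperbola, center (9, 1), transverse axis horizontal; a² = 25, b² = 144.
c² = a² + b² = 25 + 144 = 169, so c = 13.
Foci lie on the horizontal axis through the center: (h ± c, k).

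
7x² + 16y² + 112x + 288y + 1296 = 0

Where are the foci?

(-14, -9) and (-2, -9)

7(x² + 16x) + 16(y² + 18y) = -1296
7(x + 8)² + 16(y + 9)² = -1296 + 448 + 1296 = 448
Divide through by 448 to get (x + 8)²/64 + (y + 9)²/28 = 1.
Ellipse, center (-8, -9), major axis horizontal; a² = 64, b² = 28.
c² = a² - b² = 64 - 28 = 36, so c = 6.
Foci lie on the horizontal axis through the center: (h ± c, k).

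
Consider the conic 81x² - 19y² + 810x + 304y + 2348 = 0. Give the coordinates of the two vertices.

81(x² + 10x) -19(y² - 16y) = -2348
Completing the square gives 81(x + 5)² -19(y - 8)² = -2348 + 2025 - 1216 = -1539.
Divide through by -1539 to get (y - 8)²/81 - (x + 5)²/19 = 1.
Hyperbola, center (-5, 8), transverse axis vertical; a² = 81, b² = 19.
a = 9. Vertices at (h, k ± a).

(-5, -1) and (-5, 17)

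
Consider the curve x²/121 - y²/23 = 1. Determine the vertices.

(-11, 0) and (11, 0)

Center (0, 0). The positive term is the x-term, so the transverse axis is horizontal; a² = 121, b² = 23.
a = 11. Vertices at (h ± a, k).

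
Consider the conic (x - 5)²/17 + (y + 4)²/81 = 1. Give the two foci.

Center (5, -4). The larger denominator 81 sits under the y-term, so the major axis is vertical; a² = 81, b² = 17.
c² = a² - b² = 81 - 17 = 64, so c = 8.
Foci lie on the vertical axis through the center: (h, k ± c).

(5, -12) and (5, 4)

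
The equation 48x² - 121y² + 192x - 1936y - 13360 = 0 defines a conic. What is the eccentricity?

e = 13/11

Collect terms: 48(x² + 4x) -121(y² + 16y) = 13360
Completing the square gives 48(x + 2)² -121(y + 8)² = 13360 + 192 - 7744 = 5808.
Divide through by 5808 to get (x + 2)²/121 - (y + 8)²/48 = 1.
Hyperbola, center (-2, -8), transverse axis horizontal; a² = 121, b² = 48.
c² = a² + b² = 169, so c = 13.
e = c/a = 13/11.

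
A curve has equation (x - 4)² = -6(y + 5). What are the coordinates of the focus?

Vertex (4, -5); 4p = -6 so p = -3/2. Opens down.
Focus is p units from the vertex along the axis: (h, k + p).

(4, -13/2)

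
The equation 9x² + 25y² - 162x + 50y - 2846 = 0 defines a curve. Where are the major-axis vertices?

Collect terms: 9(x² - 18x) + 25(y² + 2y) = 2846
9(x - 9)² + 25(y + 1)² = 2846 + 729 + 25 = 3600
Dividing both sides by 3600: (x - 9)²/400 + (y + 1)²/144 = 1
Ellipse, center (9, -1), major axis horizontal; a² = 400, b² = 144.
a = 20. Vertices at (h ± a, k).

(-11, -1) and (29, -1)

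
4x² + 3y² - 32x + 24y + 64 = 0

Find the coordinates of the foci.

(4, -6) and (4, -2)

Rearranging, 4(x² - 8x) + 3(y² + 8y) = -64.
Completing the square gives 4(x - 4)² + 3(y + 4)² = -64 + 64 + 48 = 48.
Divide by 48: (x - 4)²/12 + (y + 4)²/16 = 1
Ellipse, center (4, -4), major axis vertical; a² = 16, b² = 12.
c² = a² - b² = 16 - 12 = 4, so c = 2.
Foci lie on the vertical axis through the center: (h, k ± c).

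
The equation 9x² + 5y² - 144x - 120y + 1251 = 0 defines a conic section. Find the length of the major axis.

6

Rearranging, 9(x² - 16x) + 5(y² - 24y) = -1251.
9(x - 8)² + 5(y - 12)² = -1251 + 576 + 720 = 45
Divide by 45: (x - 8)²/5 + (y - 12)²/9 = 1
Ellipse, center (8, 12), major axis vertical; a² = 9, b² = 5.
a² = 9 so a = 3; the major axis has length 2a = 6.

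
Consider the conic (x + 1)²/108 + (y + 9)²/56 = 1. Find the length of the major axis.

Center (-1, -9). The larger denominator 108 sits under the x-term, so the major axis is horizontal; a² = 108, b² = 56.
a² = 108 so a = 6√3; the major axis has length 2a = 12√3.

12√3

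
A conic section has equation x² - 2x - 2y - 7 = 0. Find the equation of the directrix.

y = -9/2

Only x is squared. Complete the square in x: (x - 1)² = 2(y + 4).
Vertex (1, -4); 4p = 2 so p = 1/2. Opens up.
Directrix is the horizontal line y = k − p = -4 − (1/2) = -9/2.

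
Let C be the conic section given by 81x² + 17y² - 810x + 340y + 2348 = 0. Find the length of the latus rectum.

34/9

81(x² - 10x) + 17(y² + 20y) = -2348
Complete the square: 81(x - 5)² + 17(y + 10)² = -2348 + 2025 + 1700 = 1377
Divide by 1377: (x - 5)²/17 + (y + 10)²/81 = 1
Ellipse, center (5, -10), major axis vertical; a² = 81, b² = 17.
Latus rectum length = 2b²/a = 2·17/9 = 34/9.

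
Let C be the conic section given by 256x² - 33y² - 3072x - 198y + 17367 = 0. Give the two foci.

Group the x- and y-terms: 256(x² - 12x) -33(y² + 6y) = -17367
256(x - 6)² -33(y + 3)² = -17367 + 9216 - 297 = -8448
Dividing both sides by -8448: (y + 3)²/256 - (x - 6)²/33 = 1
Hyperbola, center (6, -3), transverse axis vertical; a² = 256, b² = 33.
c² = a² + b² = 256 + 33 = 289, so c = 17.
Foci lie on the vertical axis through the center: (h, k ± c).

(6, -20) and (6, 14)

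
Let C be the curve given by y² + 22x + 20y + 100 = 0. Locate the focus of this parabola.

Only y is squared. Complete the square in y: (y + 10)² = -22x.
Vertex (0, -10); 4p = -22 so p = -11/2. Opens left.
Focus is p units from the vertex along the axis: (h + p, k).

(-11/2, -10)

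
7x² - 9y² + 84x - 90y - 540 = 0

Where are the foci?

Group: 7(x² + 12x) -9(y² + 10y) = 540
Complete the square in x and y: 7(x + 6)² -9(y + 5)² = 540 + 252 - 225 = 567
Divide by 567: (x + 6)²/81 - (y + 5)²/63 = 1
Hyperbola, center (-6, -5), transverse axis horizontal; a² = 81, b² = 63.
c² = a² + b² = 81 + 63 = 144, so c = 12.
Foci lie on the horizontal axis through the center: (h ± c, k).

(-18, -5) and (6, -5)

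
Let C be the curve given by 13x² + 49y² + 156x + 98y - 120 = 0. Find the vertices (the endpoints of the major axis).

Rearranging, 13(x² + 12x) + 49(y² + 2y) = 120.
Complete the square: 13(x + 6)² + 49(y + 1)² = 120 + 468 + 49 = 637
Divide through by 637 to get (x + 6)²/49 + (y + 1)²/13 = 1.
Ellipse, center (-6, -1), major axis horizontal; a² = 49, b² = 13.
a = 7. Vertices at (h ± a, k).

(-13, -1) and (1, -1)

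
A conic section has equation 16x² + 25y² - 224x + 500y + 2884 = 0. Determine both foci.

(4, -10) and (10, -10)

Group the x- and y-terms: 16(x² - 14x) + 25(y² + 20y) = -2884
16(x - 7)² + 25(y + 10)² = -2884 + 784 + 2500 = 400
Dividing both sides by 400: (x - 7)²/25 + (y + 10)²/16 = 1
Ellipse, center (7, -10), major axis horizontal; a² = 25, b² = 16.
c² = a² - b² = 25 - 16 = 9, so c = 3.
Foci lie on the horizontal axis through the center: (h ± c, k).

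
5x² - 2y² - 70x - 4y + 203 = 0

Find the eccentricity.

Group: 5(x² - 14x) -2(y² + 2y) = -203
5(x - 7)² -2(y + 1)² = -203 + 245 - 2 = 40
Divide by 40: (x - 7)²/8 - (y + 1)²/20 = 1
Hyperbola, center (7, -1), transverse axis horizontal; a² = 8, b² = 20.
c² = a² + b² = 28, so c = 2√7.
e = c/a = 2√7/2√2 = √14/2.

e = √14/2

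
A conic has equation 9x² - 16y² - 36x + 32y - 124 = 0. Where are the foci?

Collect terms: 9(x² - 4x) -16(y² - 2y) = 124
Complete the square: 9(x - 2)² -16(y - 1)² = 124 + 36 - 16 = 144
Divide by 144: (x - 2)²/16 - (y - 1)²/9 = 1
Hyperbola, center (2, 1), transverse axis horizontal; a² = 16, b² = 9.
c² = a² + b² = 16 + 9 = 25, so c = 5.
Foci lie on the horizontal axis through the center: (h ± c, k).

(-3, 1) and (7, 1)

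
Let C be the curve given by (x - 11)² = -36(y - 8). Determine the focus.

Vertex (11, 8); 4p = -36 so p = -9. Opens down.
Focus is p units from the vertex along the axis: (h, k + p).

(11, -1)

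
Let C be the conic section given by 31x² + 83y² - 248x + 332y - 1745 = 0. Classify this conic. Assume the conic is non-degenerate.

No xy term. Coefficients of x² and y² are A = 31, C = 83.
A and C have the same sign but A ≠ C ⇒ ellipse.

ellipse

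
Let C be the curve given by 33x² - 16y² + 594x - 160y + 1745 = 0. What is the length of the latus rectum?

33/2

33(x² + 18x) -16(y² + 10y) = -1745
Complete the square in x and y: 33(x + 9)² -16(y + 5)² = -1745 + 2673 - 400 = 528
Divide through by 528 to get (x + 9)²/16 - (y + 5)²/33 = 1.
Hyperbola, center (-9, -5), transverse axis horizontal; a² = 16, b² = 33.
Latus rectum length = 2b²/a = 2·33/4 = 33/2.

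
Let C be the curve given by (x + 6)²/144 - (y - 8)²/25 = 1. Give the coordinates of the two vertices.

Center (-6, 8). The positive term is the x-term, so the transverse axis is horizontal; a² = 144, b² = 25.
a = 12. Vertices at (h ± a, k).

(-18, 8) and (6, 8)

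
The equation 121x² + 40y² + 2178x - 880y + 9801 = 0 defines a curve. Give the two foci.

(-9, 2) and (-9, 20)

Collect terms: 121(x² + 18x) + 40(y² - 22y) = -9801
Complete the square in x and y: 121(x + 9)² + 40(y - 11)² = -9801 + 9801 + 4840 = 4840
Divide by 4840: (x + 9)²/40 + (y - 11)²/121 = 1
Ellipse, center (-9, 11), major axis vertical; a² = 121, b² = 40.
c² = a² - b² = 121 - 40 = 81, so c = 9.
Foci lie on the vertical axis through the center: (h, k ± c).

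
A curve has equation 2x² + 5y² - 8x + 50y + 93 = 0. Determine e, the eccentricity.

Collect terms: 2(x² - 4x) + 5(y² + 10y) = -93
Completing the square gives 2(x - 2)² + 5(y + 5)² = -93 + 8 + 125 = 40.
Divide through by 40 to get (x - 2)²/20 + (y + 5)²/8 = 1.
Ellipse, center (2, -5), major axis horizontal; a² = 20, b² = 8.
c² = a² - b² = 12, so c = 2√3.
e = c/a = 2√3/2√5 = √15/5.

e = √15/5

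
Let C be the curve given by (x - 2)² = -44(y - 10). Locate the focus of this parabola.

Vertex (2, 10); 4p = -44 so p = -11. Opens down.
Focus is p units from the vertex along the axis: (h, k + p).

(2, -1)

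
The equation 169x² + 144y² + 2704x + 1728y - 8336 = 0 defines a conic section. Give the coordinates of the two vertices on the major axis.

(-8, -19) and (-8, 7)

Rearranging, 169(x² + 16x) + 144(y² + 12y) = 8336.
Completing the square gives 169(x + 8)² + 144(y + 6)² = 8336 + 10816 + 5184 = 24336.
Dividing both sides by 24336: (x + 8)²/144 + (y + 6)²/169 = 1
Ellipse, center (-8, -6), major axis vertical; a² = 169, b² = 144.
a = 13. Vertices at (h, k ± a).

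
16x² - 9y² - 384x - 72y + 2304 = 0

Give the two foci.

(12, -9) and (12, 1)

Collect terms: 16(x² - 24x) -9(y² + 8y) = -2304
Completing the square gives 16(x - 12)² -9(y + 4)² = -2304 + 2304 - 144 = -144.
Divide by -144: (y + 4)²/16 - (x - 12)²/9 = 1
Hyperbola, center (12, -4), transverse axis vertical; a² = 16, b² = 9.
c² = a² + b² = 16 + 9 = 25, so c = 5.
Foci lie on the vertical axis through the center: (h, k ± c).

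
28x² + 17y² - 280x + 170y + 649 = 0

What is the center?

Collect terms: 28(x² - 10x) + 17(y² + 10y) = -649
Completing the square gives 28(x - 5)² + 17(y + 5)² = -649 + 700 + 425 = 476.
Dividing both sides by 476: (x - 5)²/17 + (y + 5)²/28 = 1
Ellipse with center (5, -5).

(5, -5)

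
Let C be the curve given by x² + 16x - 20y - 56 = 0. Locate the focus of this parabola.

Only x is squared. Complete the square in x: (x + 8)² = 20(y + 6).
Vertex (-8, -6); 4p = 20 so p = 5. Opens up.
Focus is p units from the vertex along the axis: (h, k + p).

(-8, -1)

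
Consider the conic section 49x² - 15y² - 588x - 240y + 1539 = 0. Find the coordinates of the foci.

(6, -16) and (6, 0)

49(x² - 12x) -15(y² + 16y) = -1539
Complete the square: 49(x - 6)² -15(y + 8)² = -1539 + 1764 - 960 = -735
Divide by -735: (y + 8)²/49 - (x - 6)²/15 = 1
Hyperbola, center (6, -8), transverse axis vertical; a² = 49, b² = 15.
c² = a² + b² = 49 + 15 = 64, so c = 8.
Foci lie on the vertical axis through the center: (h, k ± c).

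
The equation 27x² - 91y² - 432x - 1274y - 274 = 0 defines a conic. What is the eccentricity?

e = √354/9

Group the x- and y-terms: 27(x² - 16x) -91(y² + 14y) = 274
Complete the square in x and y: 27(x - 8)² -91(y + 7)² = 274 + 1728 - 4459 = -2457
Divide through by -2457 to get (y + 7)²/27 - (x - 8)²/91 = 1.
Hyperbola, center (8, -7), transverse axis vertical; a² = 27, b² = 91.
c² = a² + b² = 118, so c = √118.
e = c/a = √118/3√3 = √354/9.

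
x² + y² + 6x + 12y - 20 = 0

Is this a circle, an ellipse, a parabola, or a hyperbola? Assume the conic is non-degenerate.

circle

No xy term. Coefficients of x² and y² are A = 1, C = 1.
A = C (same sign) ⇒ circle.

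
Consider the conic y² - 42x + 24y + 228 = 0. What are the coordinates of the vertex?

Only y is squared. Complete the square in y: (y + 12)² = 42(x - 2).
Vertex (2, -12); 4p = 42 so p = 21/2. Opens right.

(2, -12)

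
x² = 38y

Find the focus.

(0, 19/2)

Vertex (0, 0); 4p = 38 so p = 19/2. Opens up.
Focus is p units from the vertex along the axis: (h, k + p).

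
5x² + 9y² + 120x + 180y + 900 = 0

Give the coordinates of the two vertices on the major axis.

(-24, -10) and (0, -10)

Group the x- and y-terms: 5(x² + 24x) + 9(y² + 20y) = -900
5(x + 12)² + 9(y + 10)² = -900 + 720 + 900 = 720
Dividing both sides by 720: (x + 12)²/144 + (y + 10)²/80 = 1
Ellipse, center (-12, -10), major axis horizontal; a² = 144, b² = 80.
a = 12. Vertices at (h ± a, k).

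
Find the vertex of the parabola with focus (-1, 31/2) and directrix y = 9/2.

The vertex is the midpoint between the focus and the directrix along the axis of symmetry.
Axis is vertical (directrix is horizontal). Vertex y-coordinate = (31/2 + 9/2)/2 = 10; x-coordinate = -1.

(-1, 10)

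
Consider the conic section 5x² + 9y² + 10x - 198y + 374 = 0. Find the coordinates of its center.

Rearranging, 5(x² + 2x) + 9(y² - 22y) = -374.
Complete the square: 5(x + 1)² + 9(y - 11)² = -374 + 5 + 1089 = 720
Divide by 720: (x + 1)²/144 + (y - 11)²/80 = 1
Ellipse with center (-1, 11).

(-1, 11)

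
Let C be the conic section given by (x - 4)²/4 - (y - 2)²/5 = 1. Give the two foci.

Center (4, 2). The positive term is the x-term, so the transverse axis is horizontal; a² = 4, b² = 5.
c² = a² + b² = 4 + 5 = 9, so c = 3.
Foci lie on the horizontal axis through the center: (h ± c, k).

(1, 2) and (7, 2)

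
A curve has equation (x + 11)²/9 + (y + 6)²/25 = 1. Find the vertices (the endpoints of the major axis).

Center (-11, -6). The larger denominator 25 sits under the y-term, so the major axis is vertical; a² = 25, b² = 9.
a = 5. Vertices at (h, k ± a).

(-11, -11) and (-11, -1)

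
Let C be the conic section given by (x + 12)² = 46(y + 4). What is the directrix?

Vertex (-12, -4); 4p = 46 so p = 23/2. Opens up.
Directrix is the horizontal line y = k − p = -4 − (23/2) = -31/2.

y = -31/2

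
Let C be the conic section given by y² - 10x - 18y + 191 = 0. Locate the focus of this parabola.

(27/2, 9)

Only y is squared. Complete the square in y: (y - 9)² = 10(x - 11).
Vertex (11, 9); 4p = 10 so p = 5/2. Opens right.
Focus is p units from the vertex along the axis: (h + p, k).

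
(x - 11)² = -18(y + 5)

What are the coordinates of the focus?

Vertex (11, -5); 4p = -18 so p = -9/2. Opens down.
Focus is p units from the vertex along the axis: (h, k + p).

(11, -19/2)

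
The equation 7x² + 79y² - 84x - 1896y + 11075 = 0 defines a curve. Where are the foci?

Rearranging, 7(x² - 12x) + 79(y² - 24y) = -11075.
7(x - 6)² + 79(y - 12)² = -11075 + 252 + 11376 = 553
Dividing both sides by 553: (x - 6)²/79 + (y - 12)²/7 = 1
Ellipse, center (6, 12), major axis horizontal; a² = 79, b² = 7.
c² = a² - b² = 79 - 7 = 72, so c = 6√2.
Foci lie on the horizontal axis through the center: (h ± c, k).

(6 - 6√2, 12) and (6 + 6√2, 12)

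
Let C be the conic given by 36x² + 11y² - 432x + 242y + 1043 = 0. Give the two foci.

(6, -21) and (6, -1)

Group the x- and y-terms: 36(x² - 12x) + 11(y² + 22y) = -1043
Complete the square: 36(x - 6)² + 11(y + 11)² = -1043 + 1296 + 1331 = 1584
Divide through by 1584 to get (x - 6)²/44 + (y + 11)²/144 = 1.
Ellipse, center (6, -11), major axis vertical; a² = 144, b² = 44.
c² = a² - b² = 144 - 44 = 100, so c = 10.
Foci lie on the vertical axis through the center: (h, k ± c).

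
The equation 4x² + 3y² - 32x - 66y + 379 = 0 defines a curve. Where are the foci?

Group the x- and y-terms: 4(x² - 8x) + 3(y² - 22y) = -379
Complete the square: 4(x - 4)² + 3(y - 11)² = -379 + 64 + 363 = 48
Dividing both sides by 48: (x - 4)²/12 + (y - 11)²/16 = 1
Ellipse, center (4, 11), major axis vertical; a² = 16, b² = 12.
c² = a² - b² = 16 - 12 = 4, so c = 2.
Foci lie on the vertical axis through the center: (h, k ± c).

(4, 9) and (4, 13)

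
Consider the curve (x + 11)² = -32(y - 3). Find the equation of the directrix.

y = 11

Vertex (-11, 3); 4p = -32 so p = -8. Opens down.
Directrix is the horizontal line y = k − p = 3 − (-8) = 11.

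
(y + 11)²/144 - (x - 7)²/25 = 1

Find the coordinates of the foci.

(7, -24) and (7, 2)

Center (7, -11). The positive term is the y-term, so the transverse axis is vertical; a² = 144, b² = 25.
c² = a² + b² = 144 + 25 = 169, so c = 13.
Foci lie on the vertical axis through the center: (h, k ± c).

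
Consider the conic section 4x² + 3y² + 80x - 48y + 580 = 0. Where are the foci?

Collect terms: 4(x² + 20x) + 3(y² - 16y) = -580
Complete the square in x and y: 4(x + 10)² + 3(y - 8)² = -580 + 400 + 192 = 12
Dividing both sides by 12: (x + 10)²/3 + (y - 8)²/4 = 1
Ellipse, center (-10, 8), major axis vertical; a² = 4, b² = 3.
c² = a² - b² = 4 - 3 = 1, so c = 1.
Foci lie on the vertical axis through the center: (h, k ± c).

(-10, 7) and (-10, 9)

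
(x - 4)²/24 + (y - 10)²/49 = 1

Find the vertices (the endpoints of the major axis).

(4, 3) and (4, 17)

Center (4, 10). The larger denominator 49 sits under the y-term, so the major axis is vertical; a² = 49, b² = 24.
a = 7. Vertices at (h, k ± a).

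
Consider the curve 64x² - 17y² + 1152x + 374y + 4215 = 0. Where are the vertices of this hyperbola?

Group the x- and y-terms: 64(x² + 18x) -17(y² - 22y) = -4215
Completing the square gives 64(x + 9)² -17(y - 11)² = -4215 + 5184 - 2057 = -1088.
Dividing both sides by -1088: (y - 11)²/64 - (x + 9)²/17 = 1
Hyperbola, center (-9, 11), transverse axis vertical; a² = 64, b² = 17.
a = 8. Vertices at (h, k ± a).

(-9, 3) and (-9, 19)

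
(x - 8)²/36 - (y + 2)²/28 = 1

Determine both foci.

Center (8, -2). The positive term is the x-term, so the transverse axis is horizontal; a² = 36, b² = 28.
c² = a² + b² = 36 + 28 = 64, so c = 8.
Foci lie on the horizontal axis through the center: (h ± c, k).

(0, -2) and (16, -2)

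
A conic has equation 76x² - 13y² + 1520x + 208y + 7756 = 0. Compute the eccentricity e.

76(x² + 20x) -13(y² - 16y) = -7756
Complete the square: 76(x + 10)² -13(y - 8)² = -7756 + 7600 - 832 = -988
Divide through by -988 to get (y - 8)²/76 - (x + 10)²/13 = 1.
Hyperbola, center (-10, 8), transverse axis vertical; a² = 76, b² = 13.
c² = a² + b² = 89, so c = √89.
e = c/a = √89/2√19 = √1691/38.

e = √1691/38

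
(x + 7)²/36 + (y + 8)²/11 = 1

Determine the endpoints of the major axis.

(-13, -8) and (-1, -8)

Center (-7, -8). The larger denominator 36 sits under the x-term, so the major axis is horizontal; a² = 36, b² = 11.
a = 6. Vertices at (h ± a, k).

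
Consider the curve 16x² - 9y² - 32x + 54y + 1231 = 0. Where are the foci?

Collect terms: 16(x² - 2x) -9(y² - 6y) = -1231
16(x - 1)² -9(y - 3)² = -1231 + 16 - 81 = -1296
Divide by -1296: (y - 3)²/144 - (x - 1)²/81 = 1
Hyperbola, center (1, 3), transverse axis vertical; a² = 144, b² = 81.
c² = a² + b² = 144 + 81 = 225, so c = 15.
Foci lie on the vertical axis through the center: (h, k ± c).

(1, -12) and (1, 18)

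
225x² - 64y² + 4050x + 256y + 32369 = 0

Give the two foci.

Group: 225(x² + 18x) -64(y² - 4y) = -32369
Complete the square in x and y: 225(x + 9)² -64(y - 2)² = -32369 + 18225 - 256 = -14400
Divide through by -14400 to get (y - 2)²/225 - (x + 9)²/64 = 1.
Hyperbola, center (-9, 2), transverse axis vertical; a² = 225, b² = 64.
c² = a² + b² = 225 + 64 = 289, so c = 17.
Foci lie on the vertical axis through the center: (h, k ± c).

(-9, -15) and (-9, 19)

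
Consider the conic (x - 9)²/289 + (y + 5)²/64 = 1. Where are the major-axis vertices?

Center (9, -5). The larger denominator 289 sits under the x-term, so the major axis is horizontal; a² = 289, b² = 64.
a = 17. Vertices at (h ± a, k).

(-8, -5) and (26, -5)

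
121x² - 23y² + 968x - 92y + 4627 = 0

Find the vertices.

Rearranging, 121(x² + 8x) -23(y² + 4y) = -4627.
Complete the square: 121(x + 4)² -23(y + 2)² = -4627 + 1936 - 92 = -2783
Divide through by -2783 to get (y + 2)²/121 - (x + 4)²/23 = 1.
Hyperbola, center (-4, -2), transverse axis vertical; a² = 121, b² = 23.
a = 11. Vertices at (h, k ± a).

(-4, -13) and (-4, 9)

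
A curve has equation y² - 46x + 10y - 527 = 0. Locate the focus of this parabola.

(-1/2, -5)

Only y is squared. Complete the square in y: (y + 5)² = 46(x + 12).
Vertex (-12, -5); 4p = 46 so p = 23/2. Opens right.
Focus is p units from the vertex along the axis: (h + p, k).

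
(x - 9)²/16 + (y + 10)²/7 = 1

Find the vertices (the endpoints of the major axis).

Center (9, -10). The larger denominator 16 sits under the x-term, so the major axis is horizontal; a² = 16, b² = 7.
a = 4. Vertices at (h ± a, k).

(5, -10) and (13, -10)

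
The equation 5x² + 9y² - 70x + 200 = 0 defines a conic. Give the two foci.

(5, 0) and (9, 0)

Rearranging, 5(x² - 14x) + 9y² = -200.
Complete the square: 5(x - 7)² + 9y² = -200 + 245 + 0 = 45
Divide by 45: (x - 7)²/9 + y²/5 = 1
Ellipse, center (7, 0), major axis horizontal; a² = 9, b² = 5.
c² = a² - b² = 9 - 5 = 4, so c = 2.
Foci lie on the horizontal axis through the center: (h ± c, k).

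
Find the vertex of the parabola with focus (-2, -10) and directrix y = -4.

(-2, -7)

The vertex is the midpoint between the focus and the directrix along the axis of symmetry.
Axis is vertical (directrix is horizontal). Vertex y-coordinate = (-10 + (-4))/2 = -7; x-coordinate = -2.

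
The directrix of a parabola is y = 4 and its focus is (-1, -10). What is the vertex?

The vertex is the midpoint between the focus and the directrix along the axis of symmetry.
Axis is vertical (directrix is horizontal). Vertex y-coordinate = (-10 + 4)/2 = -3; x-coordinate = -1.

(-1, -3)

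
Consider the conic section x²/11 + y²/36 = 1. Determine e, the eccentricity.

e = 5/6

Center (0, 0). The larger denominator 36 sits under the y-term, so the major axis is vertical; a² = 36, b² = 11.
c² = a² - b² = 25, so c = 5.
e = c/a = 5/6.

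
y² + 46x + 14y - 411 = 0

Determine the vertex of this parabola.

Only y is squared. Complete the square in y: (y + 7)² = -46(x - 10).
Vertex (10, -7); 4p = -46 so p = -23/2. Opens left.

(10, -7)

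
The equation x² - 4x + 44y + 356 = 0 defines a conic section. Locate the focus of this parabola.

(2, -19)

Only x is squared. Complete the square in x: (x - 2)² = -44(y + 8).
Vertex (2, -8); 4p = -44 so p = -11. Opens down.
Focus is p units from the vertex along the axis: (h, k + p).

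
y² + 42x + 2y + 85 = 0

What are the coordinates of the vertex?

(-2, -1)

Only y is squared. Complete the square in y: (y + 1)² = -42(x + 2).
Vertex (-2, -1); 4p = -42 so p = -21/2. Opens left.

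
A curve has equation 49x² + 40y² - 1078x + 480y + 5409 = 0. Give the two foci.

(11, -9) and (11, -3)

Rearranging, 49(x² - 22x) + 40(y² + 12y) = -5409.
Completing the square gives 49(x - 11)² + 40(y + 6)² = -5409 + 5929 + 1440 = 1960.
Divide through by 1960 to get (x - 11)²/40 + (y + 6)²/49 = 1.
Ellipse, center (11, -6), major axis vertical; a² = 49, b² = 40.
c² = a² - b² = 49 - 40 = 9, so c = 3.
Foci lie on the vertical axis through the center: (h, k ± c).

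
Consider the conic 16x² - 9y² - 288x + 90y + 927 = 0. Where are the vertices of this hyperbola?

Group: 16(x² - 18x) -9(y² - 10y) = -927
Complete the square: 16(x - 9)² -9(y - 5)² = -927 + 1296 - 225 = 144
Dividing both sides by 144: (x - 9)²/9 - (y - 5)²/16 = 1
Hyperbola, center (9, 5), transverse axis horizontal; a² = 9, b² = 16.
a = 3. Vertices at (h ± a, k).

(6, 5) and (12, 5)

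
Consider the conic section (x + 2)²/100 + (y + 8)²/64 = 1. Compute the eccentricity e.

e = 3/5

Center (-2, -8). The larger denominator 100 sits under the x-term, so the major axis is horizontal; a² = 100, b² = 64.
c² = a² - b² = 36, so c = 6.
e = c/a = 6/10 = 3/5.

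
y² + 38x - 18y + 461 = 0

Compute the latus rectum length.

38

Only y is squared. Complete the square in y: (y - 9)² = -38(x + 10).
Vertex (-10, 9); 4p = -38 so p = -19/2. Opens left.
Latus rectum length = |4p| = 38.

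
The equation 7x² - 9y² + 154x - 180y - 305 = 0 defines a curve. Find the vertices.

Group the x- and y-terms: 7(x² + 22x) -9(y² + 20y) = 305
Completing the square gives 7(x + 11)² -9(y + 10)² = 305 + 847 - 900 = 252.
Divide through by 252 to get (x + 11)²/36 - (y + 10)²/28 = 1.
Hyperbola, center (-11, -10), transverse axis horizontal; a² = 36, b² = 28.
a = 6. Vertices at (h ± a, k).

(-17, -10) and (-5, -10)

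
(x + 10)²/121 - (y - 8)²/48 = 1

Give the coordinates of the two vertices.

Center (-10, 8). The positive term is the x-term, so the transverse axis is horizontal; a² = 121, b² = 48.
a = 11. Vertices at (h ± a, k).

(-21, 8) and (1, 8)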